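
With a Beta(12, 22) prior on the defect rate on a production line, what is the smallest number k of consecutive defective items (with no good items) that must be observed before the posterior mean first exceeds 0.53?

After k defective items and 0 good items the posterior is Beta(12+k, 22), with mean (12+k)/(12+22+k).
Set (12+k)/(34+k) > 0.53 and solve: k > (0.53·34 − 12)/(1 − 0.53) = 12.809.
The smallest integer exceeding 12.809 is 13, and checking k=13: (25)/(47) = 0.5319 > 0.53.

k = 13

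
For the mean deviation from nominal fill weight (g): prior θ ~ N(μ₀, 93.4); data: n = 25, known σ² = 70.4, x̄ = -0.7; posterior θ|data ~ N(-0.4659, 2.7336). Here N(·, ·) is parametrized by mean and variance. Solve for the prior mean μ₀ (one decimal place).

μ₀ = 7.3

The posterior mean is a precision-weighted average: μ_n = (τ₀μ₀ + τ_data·x̄)/(τ₀+τ_data), with τ₀=1/σ₀² and τ_data=n/σ².
Here τ₀ = 1/93.4 = 0.010707 and τ_data = 25/70.4 = 0.355114, so τ_n = 0.365821.
Rearranging for μ₀: μ₀ = (μ_n·τ_n − τ_data·x̄)/τ₀ = (-0.4659·0.365821 − 0.355114·-0.7) / 0.010707 = 0.078144/0.010707 ≈ 7.3.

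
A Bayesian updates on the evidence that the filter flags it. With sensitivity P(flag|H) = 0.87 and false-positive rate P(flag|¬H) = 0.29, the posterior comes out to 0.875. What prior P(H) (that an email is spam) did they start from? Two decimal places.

P(H) = 0.70

Bayes' rule in odds form gives O(H|E) = O(H)·[P(E|H)/P(E|¬H)], hence O(H) = O(H|E)/LR.
Posterior odds = 0.875/(1−0.875) = 7.0000. LR = 0.87/0.29 = 3.0000.
Prior odds = 7.0000/3.0000 = 2.3333, so P(H) = 2.3333/(1+2.3333) ≈ 0.70.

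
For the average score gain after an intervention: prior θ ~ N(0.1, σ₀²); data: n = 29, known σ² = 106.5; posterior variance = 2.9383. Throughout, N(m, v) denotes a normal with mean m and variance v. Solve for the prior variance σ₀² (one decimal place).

σ₀² = 14.7

For the Normal–Normal model with known σ², precisions add: τ_n = τ₀ + n/σ².
So 1/σ₀² = 1/2.9383 − 29/106.5 = 0.340333 − 0.272300 = 0.068033.
Hence σ₀² = 1/0.068033 ≈ 14.7.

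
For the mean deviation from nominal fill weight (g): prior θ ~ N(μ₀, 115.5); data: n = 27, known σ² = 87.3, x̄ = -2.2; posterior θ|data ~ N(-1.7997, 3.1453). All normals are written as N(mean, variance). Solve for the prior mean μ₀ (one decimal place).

With known observation variance, the Normal–Normal posterior has precision τ_n = τ₀ + n/σ² and mean μ_n = (τ₀μ₀ + (n/σ²)x̄)/τ_n.
Here τ₀ = 1/115.5 = 0.008658 and τ_data = 27/87.3 = 0.309278, so τ_n = 0.317936.
Rearranging for μ₀: μ₀ = (μ_n·τ_n − τ_data·x̄)/τ₀ = (-1.7997·0.317936 − 0.309278·-2.2) / 0.008658 = 0.108222/0.008658 ≈ 12.5.

μ₀ = 12.5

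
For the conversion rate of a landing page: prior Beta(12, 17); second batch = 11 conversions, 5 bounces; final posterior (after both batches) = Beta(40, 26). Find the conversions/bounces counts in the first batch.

17 conversions and 4 bounces

Because Beta–binomial updating is additive in the counts, the combined data contributed (α_post−α_prior, β_post−β_prior) successes and failures.
Total across both batches: 40−12=28 conversions, 26−17=9 bounces.
Subtract the second batch: 28−11=17 conversions and 9−5=4 bounces.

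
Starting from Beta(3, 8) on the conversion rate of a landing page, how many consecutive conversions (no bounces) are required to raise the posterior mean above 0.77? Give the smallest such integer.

k = 24

After k conversions and 0 bounces the posterior is Beta(3+k, 8), with mean (3+k)/(3+8+k).
Set (3+k)/(11+k) > 0.77 and solve: k > (0.77·11 − 3)/(1 − 0.77) = 23.783.
The smallest integer exceeding 23.783 is 24.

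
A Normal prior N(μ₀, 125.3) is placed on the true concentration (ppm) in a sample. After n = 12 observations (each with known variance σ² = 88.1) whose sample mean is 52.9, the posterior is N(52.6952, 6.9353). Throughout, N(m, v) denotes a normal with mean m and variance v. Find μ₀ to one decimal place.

μ₀ = 49.2

The posterior mean is a precision-weighted average: μ_n = (τ₀μ₀ + τ_data·x̄)/(τ₀+τ_data), with τ₀=1/σ₀² and τ_data=n/σ².
Here τ₀ = 1/125.3 = 0.007981 and τ_data = 12/88.1 = 0.136209, so τ_n = 0.144190.
Rearranging for μ₀: μ₀ = (μ_n·τ_n − τ_data·x̄)/τ₀ = (52.6952·0.144190 − 0.136209·52.9) / 0.007981 = 0.392665/0.007981 ≈ 49.2.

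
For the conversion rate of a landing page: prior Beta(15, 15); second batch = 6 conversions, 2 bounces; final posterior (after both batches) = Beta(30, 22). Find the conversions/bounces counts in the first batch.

9 conversions and 5 bounces

Sequential conjugate updates are equivalent to a single update on the pooled data, so total successes = posterior α − prior α and total failures = posterior β − prior β.
Total across both batches: 30−15=15 conversions, 22−15=7 bounces.
Subtract the second batch: 15−6=9 conversions and 7−2=5 bounces.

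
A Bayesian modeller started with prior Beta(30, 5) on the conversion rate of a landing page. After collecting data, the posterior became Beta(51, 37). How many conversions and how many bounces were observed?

Beta is conjugate to the binomial likelihood: posterior = Beta(a+s, b+f).
So s = 51 − 30 = 21 and f = 37 − 5 = 32.

21 conversions and 32 bounces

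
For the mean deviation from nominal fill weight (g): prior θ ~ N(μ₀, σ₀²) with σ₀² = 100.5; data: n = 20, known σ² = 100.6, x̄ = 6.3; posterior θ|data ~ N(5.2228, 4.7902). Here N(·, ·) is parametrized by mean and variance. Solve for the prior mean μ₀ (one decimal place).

With known observation variance, the Normal–Normal posterior has precision τ_n = τ₀ + n/σ² and mean μ_n = (τ₀μ₀ + (n/σ²)x̄)/τ_n.
Here τ₀ = 1/100.5 = 0.009950 and τ_data = 20/100.6 = 0.198807, so τ_n = 0.208757.
Rearranging for μ₀: μ₀ = (μ_n·τ_n − τ_data·x̄)/τ₀ = (5.2228·0.208757 − 0.198807·6.3) / 0.009950 = -0.162188/0.009950 ≈ -16.3.

μ₀ = -16.3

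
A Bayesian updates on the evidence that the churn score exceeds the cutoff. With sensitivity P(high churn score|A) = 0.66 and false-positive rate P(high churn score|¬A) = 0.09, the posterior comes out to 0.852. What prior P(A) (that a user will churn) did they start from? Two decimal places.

Bayes' rule in odds form gives O(A|E) = O(A)·[P(E|A)/P(E|¬A)], hence O(A) = O(A|E)/LR.
Posterior odds = 0.852/(1−0.852) = 5.7568. LR = 0.66/0.09 = 7.3333.
Prior odds = 5.7568/7.3333 = 0.7850, so P(A) = 0.7850/(1+0.7850) ≈ 0.44.

P(A) = 0.44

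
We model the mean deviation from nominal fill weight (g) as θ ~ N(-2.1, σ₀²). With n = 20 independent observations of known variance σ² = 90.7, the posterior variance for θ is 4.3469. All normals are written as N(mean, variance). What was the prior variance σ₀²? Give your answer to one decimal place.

Posterior precision equals prior precision plus data precision: 1/σ_n² = 1/σ₀² + n/σ².
So 1/σ₀² = 1/4.3469 − 20/90.7 = 0.230049 − 0.220507 = 0.009542.
Hence σ₀² = 1/0.009542 ≈ 104.8.

σ₀² = 104.8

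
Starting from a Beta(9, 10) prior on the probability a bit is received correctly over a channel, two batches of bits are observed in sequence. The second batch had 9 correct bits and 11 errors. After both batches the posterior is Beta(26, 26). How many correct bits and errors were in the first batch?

Because Beta–binomial updating is additive in the counts, the combined data contributed (α_post−α_prior, β_post−β_prior) successes and failures.
Total across both batches: 26−9=17 correct bits, 26−10=16 errors.
Subtract the second batch: 17−9=8 correct bits and 16−11=5 errors.

8 correct bits and 5 errors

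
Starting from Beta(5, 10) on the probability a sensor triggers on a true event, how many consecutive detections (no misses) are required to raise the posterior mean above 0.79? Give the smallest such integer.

k = 33

After k detections and 0 misses the posterior is Beta(5+k, 10), with mean (5+k)/(5+10+k).
Set (5+k)/(15+k) > 0.79 and solve: k > (0.79·15 − 5)/(1 − 0.79) = 32.619.
The smallest integer exceeding 32.619 is 33, and checking k=33: (38)/(48) = 0.7917 > 0.79.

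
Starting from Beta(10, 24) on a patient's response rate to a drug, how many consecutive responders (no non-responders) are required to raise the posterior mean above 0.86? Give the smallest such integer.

After k responders and 0 non-responders the posterior is Beta(10+k, 24), with mean (10+k)/(10+24+k).
Set (10+k)/(34+k) > 0.86 and solve: k > (0.86·34 − 10)/(1 − 0.86) = 137.429.
The smallest integer exceeding 137.429 is 138, and checking k=138: (148)/(172) = 0.8605 > 0.86.

k = 138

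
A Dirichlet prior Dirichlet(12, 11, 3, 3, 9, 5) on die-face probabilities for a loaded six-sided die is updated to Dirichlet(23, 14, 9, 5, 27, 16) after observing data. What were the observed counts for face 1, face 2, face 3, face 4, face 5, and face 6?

For a Dirichlet(α) prior with multinomial counts c, the posterior is Dirichlet(α + c) componentwise.
Counts are posterior − prior componentwise: 23−12=11, 14−11=3, 9−3=6, 5−3=2, 27−9=18, 16−5=11.

counts (11, 3, 6, 2, 18, 11)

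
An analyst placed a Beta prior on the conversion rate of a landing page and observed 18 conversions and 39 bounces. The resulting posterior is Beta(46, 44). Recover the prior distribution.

Beta(28, 5)

Beta is conjugate to the binomial likelihood: posterior = Beta(a+s, b+f).
So a = 46 − 18 = 28 and b = 44 − 39 = 5.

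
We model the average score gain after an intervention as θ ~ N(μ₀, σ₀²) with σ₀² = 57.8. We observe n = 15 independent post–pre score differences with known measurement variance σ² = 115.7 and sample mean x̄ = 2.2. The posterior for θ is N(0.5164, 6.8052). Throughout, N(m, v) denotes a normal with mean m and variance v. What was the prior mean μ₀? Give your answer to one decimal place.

The posterior mean is a precision-weighted average: μ_n = (τ₀μ₀ + τ_data·x̄)/(τ₀+τ_data), with τ₀=1/σ₀² and τ_data=n/σ².
Here τ₀ = 1/57.8 = 0.017301 and τ_data = 15/115.7 = 0.129646, so τ_n = 0.146947.
Rearranging for μ₀: μ₀ = (μ_n·τ_n − τ_data·x̄)/τ₀ = (0.5164·0.146947 − 0.129646·2.2) / 0.017301 = -0.209338/0.017301 ≈ -12.1.

μ₀ = -12.1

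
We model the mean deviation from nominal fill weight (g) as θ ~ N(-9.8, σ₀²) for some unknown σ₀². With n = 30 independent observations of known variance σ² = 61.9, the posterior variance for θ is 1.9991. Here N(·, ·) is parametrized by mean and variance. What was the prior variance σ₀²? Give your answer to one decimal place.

Posterior precision equals prior precision plus data precision: 1/σ_n² = 1/σ₀² + n/σ².
So 1/σ₀² = 1/1.9991 − 30/61.9 = 0.500225 − 0.484653 = 0.015572.
Hence σ₀² = 1/0.015572 ≈ 64.2.

σ₀² = 64.2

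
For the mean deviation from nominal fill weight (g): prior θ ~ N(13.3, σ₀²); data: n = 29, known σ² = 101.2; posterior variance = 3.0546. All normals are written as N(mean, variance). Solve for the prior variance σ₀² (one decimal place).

σ₀² = 24.5

For the Normal–Normal model with known σ², precisions add: τ_n = τ₀ + n/σ².
So 1/σ₀² = 1/3.0546 − 29/101.2 = 0.327375 − 0.286561 = 0.040814.
Hence σ₀² = 1/0.040814 ≈ 24.5.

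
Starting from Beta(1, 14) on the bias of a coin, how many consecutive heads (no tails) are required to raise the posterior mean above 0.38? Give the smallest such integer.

k = 8

After k heads and 0 tails the posterior is Beta(1+k, 14), with mean (1+k)/(1+14+k).
Set (1+k)/(15+k) > 0.38 and solve: k > (0.38·15 − 1)/(1 − 0.38) = 7.581.
The smallest integer exceeding 7.581 is 8.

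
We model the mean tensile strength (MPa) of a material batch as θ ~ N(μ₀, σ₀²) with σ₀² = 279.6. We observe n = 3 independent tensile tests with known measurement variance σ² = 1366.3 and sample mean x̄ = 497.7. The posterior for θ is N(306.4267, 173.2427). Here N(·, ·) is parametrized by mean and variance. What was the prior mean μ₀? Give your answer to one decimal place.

μ₀ = 189.0

The posterior mean is a precision-weighted average: μ_n = (τ₀μ₀ + τ_data·x̄)/(τ₀+τ_data), with τ₀=1/σ₀² and τ_data=n/σ².
Here τ₀ = 1/279.6 = 0.003577 and τ_data = 3/1366.3 = 0.002196, so τ_n = 0.005773.
Rearranging for μ₀: μ₀ = (μ_n·τ_n − τ_data·x̄)/τ₀ = (306.4267·0.005773 − 0.002196·497.7) / 0.003577 = 0.676052/0.003577 ≈ 189.0.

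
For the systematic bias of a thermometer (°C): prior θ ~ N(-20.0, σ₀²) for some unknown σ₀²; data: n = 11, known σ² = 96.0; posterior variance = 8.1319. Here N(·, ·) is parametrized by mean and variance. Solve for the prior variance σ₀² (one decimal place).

σ₀² = 119.2

Posterior precision equals prior precision plus data precision: 1/σ_n² = 1/σ₀² + n/σ².
So 1/σ₀² = 1/8.1319 − 11/96.0 = 0.122972 − 0.114583 = 0.008389.
Hence σ₀² = 1/0.008389 ≈ 119.2.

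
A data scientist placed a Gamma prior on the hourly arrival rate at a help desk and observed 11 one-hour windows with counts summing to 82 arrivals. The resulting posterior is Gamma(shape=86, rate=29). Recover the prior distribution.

Gamma(shape=4, rate=18)

Gamma–Poisson conjugacy: posterior shape = α + Σxᵢ, posterior rate = β + n.
So α = 86 − 82 = 4 and β = 29 − 11 = 18.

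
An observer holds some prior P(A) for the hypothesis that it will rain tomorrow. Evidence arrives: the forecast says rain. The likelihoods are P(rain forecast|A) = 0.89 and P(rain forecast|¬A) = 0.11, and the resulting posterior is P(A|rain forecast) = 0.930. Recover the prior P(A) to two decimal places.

P(A) = 0.62

In odds form, posterior odds = prior odds × likelihood ratio, so prior odds = posterior odds ÷ LR.
Posterior odds = 0.930/(1−0.930) = 13.2857. LR = 0.89/0.11 = 8.0909.
Prior odds = 13.2857/8.0909 = 1.6421, so P(A) = 1.6421/(1+1.6421) ≈ 0.62.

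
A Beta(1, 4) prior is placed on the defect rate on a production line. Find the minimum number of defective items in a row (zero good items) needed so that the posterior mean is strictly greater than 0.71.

After k defective items and 0 good items the posterior is Beta(1+k, 4), with mean (1+k)/(1+4+k).
Set (1+k)/(5+k) > 0.71 and solve: k > (0.71·5 − 1)/(1 − 0.71) = 8.793.
The smallest integer exceeding 8.793 is 9, and checking k=9: (10)/(14) = 0.7143 > 0.71.

k = 9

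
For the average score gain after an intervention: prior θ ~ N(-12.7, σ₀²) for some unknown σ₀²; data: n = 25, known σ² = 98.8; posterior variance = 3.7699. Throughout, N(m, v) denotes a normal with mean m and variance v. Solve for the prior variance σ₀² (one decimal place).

σ₀² = 81.8

Posterior precision equals prior precision plus data precision: 1/σ_n² = 1/σ₀² + n/σ².
So 1/σ₀² = 1/3.7699 − 25/98.8 = 0.265259 − 0.253036 = 0.012223.
Hence σ₀² = 1/0.012223 ≈ 81.8.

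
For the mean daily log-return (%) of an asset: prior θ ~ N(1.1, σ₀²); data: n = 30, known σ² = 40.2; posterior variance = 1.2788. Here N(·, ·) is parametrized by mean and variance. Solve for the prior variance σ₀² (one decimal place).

Posterior precision equals prior precision plus data precision: 1/σ_n² = 1/σ₀² + n/σ².
So 1/σ₀² = 1/1.2788 − 30/40.2 = 0.781983 − 0.746269 = 0.035714.
Hence σ₀² = 1/0.035714 ≈ 28.0.

σ₀² = 28.0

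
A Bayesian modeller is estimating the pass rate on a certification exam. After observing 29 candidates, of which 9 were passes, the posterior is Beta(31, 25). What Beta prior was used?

Under Beta–binomial conjugacy the posterior parameters are (α+s, β+f).
So α = 31 − 9 = 22 and β = 25 − 20 = 5.

Beta(22, 5)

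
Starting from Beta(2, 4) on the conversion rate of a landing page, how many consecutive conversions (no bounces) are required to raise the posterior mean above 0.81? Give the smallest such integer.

k = 16

After k conversions and 0 bounces the posterior is Beta(2+k, 4), with mean (2+k)/(2+4+k).
Set (2+k)/(6+k) > 0.81 and solve: k > (0.81·6 − 2)/(1 − 0.81) = 15.053.
The smallest integer exceeding 15.053 is 16.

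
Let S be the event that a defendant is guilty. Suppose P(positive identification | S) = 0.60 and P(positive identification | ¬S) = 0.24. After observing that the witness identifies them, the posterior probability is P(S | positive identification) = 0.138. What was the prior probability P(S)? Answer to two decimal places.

In odds form, posterior odds = prior odds × likelihood ratio, so prior odds = posterior odds ÷ LR.
Posterior odds = 0.138/(1−0.138) = 0.1601. LR = 0.60/0.24 = 2.5000.
Prior odds = 0.1601/2.5000 = 0.0640, so P(S) = 0.0640/(1+0.0640) ≈ 0.06.

P(S) = 0.06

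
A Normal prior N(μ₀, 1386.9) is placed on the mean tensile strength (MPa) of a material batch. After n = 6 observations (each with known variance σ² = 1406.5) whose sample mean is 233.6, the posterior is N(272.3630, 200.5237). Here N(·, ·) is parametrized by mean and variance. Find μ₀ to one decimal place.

With known observation variance, the Normal–Normal posterior has precision τ_n = τ₀ + n/σ² and mean μ_n = (τ₀μ₀ + (n/σ²)x̄)/τ_n.
Here τ₀ = 1/1386.9 = 0.000721 and τ_data = 6/1406.5 = 0.004266, so τ_n = 0.004987.
Rearranging for μ₀: μ₀ = (μ_n·τ_n − τ_data·x̄)/τ₀ = (272.3630·0.004987 − 0.004266·233.6) / 0.000721 = 0.361737/0.000721 ≈ 501.7.

μ₀ = 501.7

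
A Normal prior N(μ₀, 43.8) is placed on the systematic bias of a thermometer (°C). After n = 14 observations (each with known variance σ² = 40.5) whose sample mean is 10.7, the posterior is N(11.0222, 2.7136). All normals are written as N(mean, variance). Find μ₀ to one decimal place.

μ₀ = 15.9

The posterior mean is a precision-weighted average: μ_n = (τ₀μ₀ + τ_data·x̄)/(τ₀+τ_data), with τ₀=1/σ₀² and τ_data=n/σ².
Here τ₀ = 1/43.8 = 0.022831 and τ_data = 14/40.5 = 0.345679, so τ_n = 0.368510.
Rearranging for μ₀: μ₀ = (μ_n·τ_n − τ_data·x̄)/τ₀ = (11.0222·0.368510 − 0.345679·10.7) / 0.022831 = 0.363026/0.022831 ≈ 15.9.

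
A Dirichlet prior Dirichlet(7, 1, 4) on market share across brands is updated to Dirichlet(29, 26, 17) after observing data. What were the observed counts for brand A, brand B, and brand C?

For a Dirichlet(α) prior with multinomial counts c, the posterior is Dirichlet(α + c) componentwise.
Counts are posterior − prior componentwise: 29−7=22, 26−1=25, 17−4=13.

counts (22, 25, 13)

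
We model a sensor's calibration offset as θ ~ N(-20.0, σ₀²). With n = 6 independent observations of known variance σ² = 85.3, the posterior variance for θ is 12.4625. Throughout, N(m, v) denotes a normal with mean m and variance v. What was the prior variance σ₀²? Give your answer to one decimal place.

For the Normal–Normal model with known σ², precisions add: τ_n = τ₀ + n/σ².
So 1/σ₀² = 1/12.4625 − 6/85.3 = 0.080241 − 0.070340 = 0.009901.
Hence σ₀² = 1/0.009901 ≈ 101.0.

σ₀² = 101.0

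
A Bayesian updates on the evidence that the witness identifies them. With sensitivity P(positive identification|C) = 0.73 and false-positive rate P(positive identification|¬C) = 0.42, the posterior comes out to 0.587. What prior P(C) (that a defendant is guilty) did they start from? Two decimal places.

P(C) = 0.45

Bayes' rule in odds form gives O(C|E) = O(C)·[P(E|C)/P(E|¬C)], hence O(C) = O(C|E)/LR.
Posterior odds = 0.587/(1−0.587) = 1.4213. LR = 0.73/0.42 = 1.7381.
Prior odds = 1.4213/1.7381 = 0.8177, so P(C) = 0.8177/(1+0.8177) ≈ 0.45.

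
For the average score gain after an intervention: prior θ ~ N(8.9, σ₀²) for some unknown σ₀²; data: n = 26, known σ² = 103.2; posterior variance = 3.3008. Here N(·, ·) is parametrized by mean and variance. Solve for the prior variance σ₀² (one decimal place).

σ₀² = 19.6

For the Normal–Normal model with known σ², precisions add: τ_n = τ₀ + n/σ².
So 1/σ₀² = 1/3.3008 − 26/103.2 = 0.302957 − 0.251938 = 0.051019.
Hence σ₀² = 1/0.051019 ≈ 19.6.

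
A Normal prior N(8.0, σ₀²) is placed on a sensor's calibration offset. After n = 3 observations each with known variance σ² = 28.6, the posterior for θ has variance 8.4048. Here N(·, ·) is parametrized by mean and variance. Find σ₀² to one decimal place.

Posterior precision equals prior precision plus data precision: 1/σ_n² = 1/σ₀² + n/σ².
So 1/σ₀² = 1/8.4048 − 3/28.6 = 0.118980 − 0.104895 = 0.014085.
Hence σ₀² = 1/0.014085 ≈ 71.0.

σ₀² = 71.0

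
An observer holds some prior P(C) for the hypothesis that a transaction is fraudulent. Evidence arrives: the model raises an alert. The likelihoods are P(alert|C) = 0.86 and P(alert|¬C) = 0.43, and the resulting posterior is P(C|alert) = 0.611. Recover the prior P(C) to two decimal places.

P(C) = 0.44

Bayes' rule in odds form gives O(C|E) = O(C)·[P(E|C)/P(E|¬C)], hence O(C) = O(C|E)/LR.
Posterior odds = 0.611/(1−0.611) = 1.5707. LR = 0.86/0.43 = 2.0000.
Prior odds = 1.5707/2.0000 = 0.7853, so P(C) = 0.7853/(1+0.7853) ≈ 0.44.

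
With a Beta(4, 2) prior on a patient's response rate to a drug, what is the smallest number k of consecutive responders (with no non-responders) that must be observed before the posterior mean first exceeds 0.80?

k = 5

After k responders and 0 non-responders the posterior is Beta(4+k, 2), with mean (4+k)/(4+2+k).
Set (4+k)/(6+k) > 0.80 and solve: k > (0.80·6 − 4)/(1 − 0.80) = 4.000.
The smallest integer exceeding 4.000 is 5.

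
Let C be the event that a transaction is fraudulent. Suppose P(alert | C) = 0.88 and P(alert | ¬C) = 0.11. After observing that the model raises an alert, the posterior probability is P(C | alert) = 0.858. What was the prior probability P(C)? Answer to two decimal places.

P(C) = 0.43

Bayes' rule in odds form gives O(C|E) = O(C)·[P(E|C)/P(E|¬C)], hence O(C) = O(C|E)/LR.
Posterior odds = 0.858/(1−0.858) = 6.0423. LR = 0.88/0.11 = 8.0000.
Prior odds = 6.0423/8.0000 = 0.7553, so P(C) = 0.7553/(1+0.7553) ≈ 0.43.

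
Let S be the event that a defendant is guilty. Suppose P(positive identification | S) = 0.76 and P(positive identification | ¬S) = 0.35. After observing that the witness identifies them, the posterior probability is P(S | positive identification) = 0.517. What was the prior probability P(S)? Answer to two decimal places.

P(S) = 0.33

Bayes' rule in odds form gives O(S|E) = O(S)·[P(E|S)/P(E|¬S)], hence O(S) = O(S|E)/LR.
Posterior odds = 0.517/(1−0.517) = 1.0704. LR = 0.76/0.35 = 2.1714.
Prior odds = 1.0704/2.1714 = 0.4930, so P(S) = 0.4930/(1+0.4930) ≈ 0.33.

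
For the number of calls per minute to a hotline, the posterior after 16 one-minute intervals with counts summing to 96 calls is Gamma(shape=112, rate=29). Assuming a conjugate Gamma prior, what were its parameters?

Gamma–Poisson conjugacy: posterior shape = α + Σxᵢ, posterior rate = β + n.
So α = 112 − 96 = 16 and β = 29 − 16 = 13.

Gamma(shape=16, rate=13)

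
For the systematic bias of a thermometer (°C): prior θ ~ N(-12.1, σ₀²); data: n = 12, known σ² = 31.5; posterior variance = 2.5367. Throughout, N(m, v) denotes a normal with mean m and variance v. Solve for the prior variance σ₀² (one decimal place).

σ₀² = 75.4

Posterior precision equals prior precision plus data precision: 1/σ_n² = 1/σ₀² + n/σ².
So 1/σ₀² = 1/2.5367 − 12/31.5 = 0.394213 − 0.380952 = 0.013261.
Hence σ₀² = 1/0.013261 ≈ 75.4.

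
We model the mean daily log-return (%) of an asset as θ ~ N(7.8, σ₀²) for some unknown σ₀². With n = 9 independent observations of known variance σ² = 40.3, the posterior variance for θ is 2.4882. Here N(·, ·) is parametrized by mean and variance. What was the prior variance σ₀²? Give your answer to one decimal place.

Posterior precision equals prior precision plus data precision: 1/σ_n² = 1/σ₀² + n/σ².
So 1/σ₀² = 1/2.4882 − 9/40.3 = 0.401897 − 0.223325 = 0.178572.
Hence σ₀² = 1/0.178572 ≈ 5.6.

σ₀² = 5.6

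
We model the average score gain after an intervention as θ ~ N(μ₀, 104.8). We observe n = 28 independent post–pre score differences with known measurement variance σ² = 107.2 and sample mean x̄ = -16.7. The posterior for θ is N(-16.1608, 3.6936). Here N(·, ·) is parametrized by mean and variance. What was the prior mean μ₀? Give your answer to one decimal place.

μ₀ = -1.4

The posterior mean is a precision-weighted average: μ_n = (τ₀μ₀ + τ_data·x̄)/(τ₀+τ_data), with τ₀=1/σ₀² and τ_data=n/σ².
Here τ₀ = 1/104.8 = 0.009542 and τ_data = 28/107.2 = 0.261194, so τ_n = 0.270736.
Rearranging for μ₀: μ₀ = (μ_n·τ_n − τ_data·x̄)/τ₀ = (-16.1608·0.270736 − 0.261194·-16.7) / 0.009542 = -0.013371/0.009542 ≈ -1.4.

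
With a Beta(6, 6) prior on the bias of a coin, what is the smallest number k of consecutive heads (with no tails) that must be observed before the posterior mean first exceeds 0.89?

k = 43

After k heads and 0 tails the posterior is Beta(6+k, 6), with mean (6+k)/(6+6+k).
Set (6+k)/(12+k) > 0.89 and solve: k > (0.89·12 − 6)/(1 − 0.89) = 42.545.
The smallest integer exceeding 42.545 is 43.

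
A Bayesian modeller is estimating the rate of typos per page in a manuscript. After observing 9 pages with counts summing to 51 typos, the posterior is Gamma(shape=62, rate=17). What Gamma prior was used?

Gamma(shape=11, rate=8)

A Gamma(α, β) prior (rate parametrization) on a Poisson rate with n observations summing to S gives posterior Gamma(α+S, β+n).
So α = 62 − 51 = 11 and β = 17 − 9 = 8.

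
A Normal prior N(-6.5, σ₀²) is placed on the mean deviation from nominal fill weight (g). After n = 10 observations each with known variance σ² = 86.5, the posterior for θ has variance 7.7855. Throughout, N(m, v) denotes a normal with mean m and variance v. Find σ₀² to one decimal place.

σ₀² = 77.9

For the Normal–Normal model with known σ², precisions add: τ_n = τ₀ + n/σ².
So 1/σ₀² = 1/7.7855 − 10/86.5 = 0.128444 − 0.115607 = 0.012837.
Hence σ₀² = 1/0.012837 ≈ 77.9.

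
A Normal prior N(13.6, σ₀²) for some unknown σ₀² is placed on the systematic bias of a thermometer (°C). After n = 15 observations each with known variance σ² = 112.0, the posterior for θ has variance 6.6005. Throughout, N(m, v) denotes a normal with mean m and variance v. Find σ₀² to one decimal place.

For the Normal–Normal model with known σ², precisions add: τ_n = τ₀ + n/σ².
So 1/σ₀² = 1/6.6005 − 15/112.0 = 0.151504 − 0.133929 = 0.017575.
Hence σ₀² = 1/0.017575 ≈ 56.9.

σ₀² = 56.9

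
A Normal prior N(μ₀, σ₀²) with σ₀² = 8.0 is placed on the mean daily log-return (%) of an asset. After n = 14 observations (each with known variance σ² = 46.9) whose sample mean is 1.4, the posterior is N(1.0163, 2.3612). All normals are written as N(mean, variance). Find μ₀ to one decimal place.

μ₀ = 0.1

With known observation variance, the Normal–Normal posterior has precision τ_n = τ₀ + n/σ² and mean μ_n = (τ₀μ₀ + (n/σ²)x̄)/τ_n.
Here τ₀ = 1/8.0 = 0.125000 and τ_data = 14/46.9 = 0.298507, so τ_n = 0.423507.
Rearranging for μ₀: μ₀ = (μ_n·τ_n − τ_data·x̄)/τ₀ = (1.0163·0.423507 − 0.298507·1.4) / 0.125000 = 0.012500/0.125000 ≈ 0.1.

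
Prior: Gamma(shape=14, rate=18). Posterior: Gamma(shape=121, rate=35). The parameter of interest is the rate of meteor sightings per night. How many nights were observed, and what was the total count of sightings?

n = 17 nights with total 107 sightings

Gamma–Poisson conjugacy: posterior shape = α + Σxᵢ, posterior rate = β + n.
Matching: Σxᵢ = 121 − 14 = 107 and n = 35 − 18 = 17.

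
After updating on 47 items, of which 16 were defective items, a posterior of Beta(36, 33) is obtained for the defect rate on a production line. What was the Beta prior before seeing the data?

Beta(20, 2)

Under Beta–binomial conjugacy the posterior parameters are (α+s, β+f).
So α = 36 − 16 = 20 and β = 33 − 31 = 2.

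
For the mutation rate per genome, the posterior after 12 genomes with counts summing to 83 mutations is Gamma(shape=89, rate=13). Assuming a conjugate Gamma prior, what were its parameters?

Gamma–Poisson conjugacy: posterior shape = α + Σxᵢ, posterior rate = β + n.
So α = 89 − 83 = 6 and β = 13 − 12 = 1.

Gamma(shape=6, rate=1)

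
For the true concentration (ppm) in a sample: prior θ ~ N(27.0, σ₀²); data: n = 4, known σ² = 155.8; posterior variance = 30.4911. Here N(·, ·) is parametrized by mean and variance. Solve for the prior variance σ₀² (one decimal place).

For the Normal–Normal model with known σ², precisions add: τ_n = τ₀ + n/σ².
So 1/σ₀² = 1/30.4911 − 4/155.8 = 0.032796 − 0.025674 = 0.007122.
Hence σ₀² = 1/0.007122 ≈ 140.4.

σ₀² = 140.4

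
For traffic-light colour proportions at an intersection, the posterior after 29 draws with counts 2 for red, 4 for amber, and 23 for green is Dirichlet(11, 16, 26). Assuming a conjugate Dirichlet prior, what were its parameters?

For a Dirichlet(α) prior with multinomial counts c, the posterior is Dirichlet(α + c) componentwise.
Subtract each count from the matching posterior parameter: 11−2=9, 16−4=12, 26−23=3.

Dirichlet(9, 12, 3)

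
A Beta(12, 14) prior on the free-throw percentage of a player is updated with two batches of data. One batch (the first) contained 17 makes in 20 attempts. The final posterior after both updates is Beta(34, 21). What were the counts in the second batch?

Sequential conjugate updates are equivalent to a single update on the pooled data, so total successes = posterior α − prior α and total failures = posterior β − prior β.
Total across both batches: 34−12=22 makes, 21−14=7 misses.
Subtract the first batch: 22−17=5 makes and 7−3=4 misses.

5 makes and 4 misses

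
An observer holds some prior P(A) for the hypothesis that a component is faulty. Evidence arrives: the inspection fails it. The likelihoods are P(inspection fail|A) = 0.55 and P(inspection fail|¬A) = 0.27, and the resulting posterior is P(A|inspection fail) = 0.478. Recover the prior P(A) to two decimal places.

Bayes' rule in odds form gives O(A|E) = O(A)·[P(E|A)/P(E|¬A)], hence O(A) = O(A|E)/LR.
Posterior odds = 0.478/(1−0.478) = 0.9157. LR = 0.55/0.27 = 2.0370.
Prior odds = 0.9157/2.0370 = 0.4495, so P(A) = 0.4495/(1+0.4495) ≈ 0.31.

P(A) = 0.31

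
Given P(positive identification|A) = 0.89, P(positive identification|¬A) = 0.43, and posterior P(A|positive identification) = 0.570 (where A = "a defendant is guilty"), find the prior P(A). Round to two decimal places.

In odds form, posterior odds = prior odds × likelihood ratio, so prior odds = posterior odds ÷ LR.
Posterior odds = 0.570/(1−0.570) = 1.3256. LR = 0.89/0.43 = 2.0698.
Prior odds = 1.3256/2.0698 = 0.6404, so P(A) = 0.6404/(1+0.6404) ≈ 0.39.

P(A) = 0.39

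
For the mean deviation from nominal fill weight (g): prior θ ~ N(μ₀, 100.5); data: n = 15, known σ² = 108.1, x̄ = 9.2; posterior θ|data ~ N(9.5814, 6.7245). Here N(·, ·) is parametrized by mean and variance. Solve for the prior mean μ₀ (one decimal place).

With known observation variance, the Normal–Normal posterior has precision τ_n = τ₀ + n/σ² and mean μ_n = (τ₀μ₀ + (n/σ²)x̄)/τ_n.
Here τ₀ = 1/100.5 = 0.009950 and τ_data = 15/108.1 = 0.138760, so τ_n = 0.148710.
Rearranging for μ₀: μ₀ = (μ_n·τ_n − τ_data·x̄)/τ₀ = (9.5814·0.148710 − 0.138760·9.2) / 0.009950 = 0.148258/0.009950 ≈ 14.9.

μ₀ = 14.9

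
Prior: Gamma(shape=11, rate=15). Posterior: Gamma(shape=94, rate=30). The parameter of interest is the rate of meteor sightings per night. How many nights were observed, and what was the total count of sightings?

n = 15 nights with total 83 sightings

A Gamma(α, β) prior (rate parametrization) on a Poisson rate with n observations summing to S gives posterior Gamma(α+S, β+n).
Matching: Σxᵢ = 94 − 11 = 83 and n = 30 − 15 = 15.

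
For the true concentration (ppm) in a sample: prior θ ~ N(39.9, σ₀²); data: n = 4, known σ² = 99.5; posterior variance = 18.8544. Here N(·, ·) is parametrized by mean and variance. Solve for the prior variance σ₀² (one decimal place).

For the Normal–Normal model with known σ², precisions add: τ_n = τ₀ + n/σ².
So 1/σ₀² = 1/18.8544 − 4/99.5 = 0.053038 − 0.040201 = 0.012837.
Hence σ₀² = 1/0.012837 ≈ 77.9.

σ₀² = 77.9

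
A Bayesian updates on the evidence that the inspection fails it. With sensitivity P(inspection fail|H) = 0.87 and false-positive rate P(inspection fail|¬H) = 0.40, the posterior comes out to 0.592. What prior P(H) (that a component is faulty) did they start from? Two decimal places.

In odds form, posterior odds = prior odds × likelihood ratio, so prior odds = posterior odds ÷ LR.
Posterior odds = 0.592/(1−0.592) = 1.4510. LR = 0.87/0.40 = 2.1750.
Prior odds = 1.4510/2.1750 = 0.6671, so P(H) = 0.6671/(1+0.6671) ≈ 0.40.

P(H) = 0.40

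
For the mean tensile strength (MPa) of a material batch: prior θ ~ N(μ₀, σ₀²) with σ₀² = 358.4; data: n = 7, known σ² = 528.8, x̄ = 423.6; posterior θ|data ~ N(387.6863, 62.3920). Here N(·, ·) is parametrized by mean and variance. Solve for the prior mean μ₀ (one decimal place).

μ₀ = 217.3

With known observation variance, the Normal–Normal posterior has precision τ_n = τ₀ + n/σ² and mean μ_n = (τ₀μ₀ + (n/σ²)x̄)/τ_n.
Here τ₀ = 1/358.4 = 0.002790 and τ_data = 7/528.8 = 0.013238, so τ_n = 0.016028.
Rearranging for μ₀: μ₀ = (μ_n·τ_n − τ_data·x̄)/τ₀ = (387.6863·0.016028 − 0.013238·423.6) / 0.002790 = 0.606219/0.002790 ≈ 217.3.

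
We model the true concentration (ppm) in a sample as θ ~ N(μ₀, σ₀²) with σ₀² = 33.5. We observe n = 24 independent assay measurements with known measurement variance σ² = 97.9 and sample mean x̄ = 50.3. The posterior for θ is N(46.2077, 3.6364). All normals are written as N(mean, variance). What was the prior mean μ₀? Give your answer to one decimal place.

With known observation variance, the Normal–Normal posterior has precision τ_n = τ₀ + n/σ² and mean μ_n = (τ₀μ₀ + (n/σ²)x̄)/τ_n.
Here τ₀ = 1/33.5 = 0.029851 and τ_data = 24/97.9 = 0.245148, so τ_n = 0.274999.
Rearranging for μ₀: μ₀ = (μ_n·τ_n − τ_data·x̄)/τ₀ = (46.2077·0.274999 − 0.245148·50.3) / 0.029851 = 0.376127/0.029851 ≈ 12.6.

μ₀ = 12.6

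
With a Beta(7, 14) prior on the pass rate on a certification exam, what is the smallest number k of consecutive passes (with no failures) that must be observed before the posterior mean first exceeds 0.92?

k = 155

After k passes and 0 failures the posterior is Beta(7+k, 14), with mean (7+k)/(7+14+k).
Set (7+k)/(21+k) > 0.92 and solve: k > (0.92·21 − 7)/(1 − 0.92) = 154.000.
The smallest integer exceeding 154.000 is 155, and checking k=155: (162)/(176) = 0.9205 > 0.92.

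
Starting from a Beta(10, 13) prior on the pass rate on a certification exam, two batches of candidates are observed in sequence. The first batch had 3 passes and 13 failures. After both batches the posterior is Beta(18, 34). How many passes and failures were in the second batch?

Because Beta–binomial updating is additive in the counts, the combined data contributed (α_post−α_prior, β_post−β_prior) successes and failures.
Total across both batches: 18−10=8 passes, 34−13=21 failures.
Subtract the first batch: 8−3=5 passes and 21−13=8 failures.

5 passes and 8 failures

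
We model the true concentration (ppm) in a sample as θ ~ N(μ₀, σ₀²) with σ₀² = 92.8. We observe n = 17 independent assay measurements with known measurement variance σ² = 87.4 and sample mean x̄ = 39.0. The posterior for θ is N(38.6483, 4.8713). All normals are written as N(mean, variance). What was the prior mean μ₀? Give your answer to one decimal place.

With known observation variance, the Normal–Normal posterior has precision τ_n = τ₀ + n/σ² and mean μ_n = (τ₀μ₀ + (n/σ²)x̄)/τ_n.
Here τ₀ = 1/92.8 = 0.010776 and τ_data = 17/87.4 = 0.194508, so τ_n = 0.205284.
Rearranging for μ₀: μ₀ = (μ_n·τ_n − τ_data·x̄)/τ₀ = (38.6483·0.205284 − 0.194508·39.0) / 0.010776 = 0.348066/0.010776 ≈ 32.3.

μ₀ = 32.3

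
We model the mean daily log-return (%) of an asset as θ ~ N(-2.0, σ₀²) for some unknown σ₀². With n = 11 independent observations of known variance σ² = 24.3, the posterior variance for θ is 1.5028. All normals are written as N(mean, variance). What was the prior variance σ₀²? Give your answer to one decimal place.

σ₀² = 4.7

For the Normal–Normal model with known σ², precisions add: τ_n = τ₀ + n/σ².
So 1/σ₀² = 1/1.5028 − 11/24.3 = 0.665425 − 0.452675 = 0.212750.
Hence σ₀² = 1/0.212750 ≈ 4.7.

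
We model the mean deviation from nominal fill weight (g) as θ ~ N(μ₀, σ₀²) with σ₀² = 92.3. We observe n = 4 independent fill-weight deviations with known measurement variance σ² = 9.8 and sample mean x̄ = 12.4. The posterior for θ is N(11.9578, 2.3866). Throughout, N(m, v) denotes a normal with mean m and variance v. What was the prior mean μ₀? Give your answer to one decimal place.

With known observation variance, the Normal–Normal posterior has precision τ_n = τ₀ + n/σ² and mean μ_n = (τ₀μ₀ + (n/σ²)x̄)/τ_n.
Here τ₀ = 1/92.3 = 0.010834 and τ_data = 4/9.8 = 0.408163, so τ_n = 0.418997.
Rearranging for μ₀: μ₀ = (μ_n·τ_n − τ_data·x̄)/τ₀ = (11.9578·0.418997 − 0.408163·12.4) / 0.010834 = -0.050939/0.010834 ≈ -4.7.

μ₀ = -4.7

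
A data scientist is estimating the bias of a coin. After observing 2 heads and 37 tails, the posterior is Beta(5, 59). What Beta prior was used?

A Beta(a, b) prior with s successes and f failures in binomial data gives a Beta(a+s, b+f) posterior.
So a = 5 − 2 = 3 and b = 59 − 37 = 22.

Beta(3, 22)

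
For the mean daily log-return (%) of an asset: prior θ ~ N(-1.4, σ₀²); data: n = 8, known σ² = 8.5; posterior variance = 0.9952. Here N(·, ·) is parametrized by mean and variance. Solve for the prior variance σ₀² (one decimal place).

σ₀² = 15.7

For the Normal–Normal model with known σ², precisions add: τ_n = τ₀ + n/σ².
So 1/σ₀² = 1/0.9952 − 8/8.5 = 1.004823 − 0.941176 = 0.063647.
Hence σ₀² = 1/0.063647 ≈ 15.7.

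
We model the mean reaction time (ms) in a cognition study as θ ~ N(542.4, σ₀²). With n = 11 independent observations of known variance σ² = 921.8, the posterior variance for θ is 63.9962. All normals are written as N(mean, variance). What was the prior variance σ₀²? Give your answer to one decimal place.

For the Normal–Normal model with known σ², precisions add: τ_n = τ₀ + n/σ².
So 1/σ₀² = 1/63.9962 − 11/921.8 = 0.015626 − 0.011933 = 0.003693.
Hence σ₀² = 1/0.003693 ≈ 270.8.

σ₀² = 270.8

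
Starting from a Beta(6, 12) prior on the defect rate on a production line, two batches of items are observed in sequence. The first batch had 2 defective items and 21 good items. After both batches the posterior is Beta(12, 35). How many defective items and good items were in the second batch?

Sequential conjugate updates are equivalent to a single update on the pooled data, so total successes = posterior α − prior α and total failures = posterior β − prior β.
Total across both batches: 12−6=6 defective items, 35−12=23 good items.
Subtract the first batch: 6−2=4 defective items and 23−21=2 good items.

4 defective items and 2 good items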